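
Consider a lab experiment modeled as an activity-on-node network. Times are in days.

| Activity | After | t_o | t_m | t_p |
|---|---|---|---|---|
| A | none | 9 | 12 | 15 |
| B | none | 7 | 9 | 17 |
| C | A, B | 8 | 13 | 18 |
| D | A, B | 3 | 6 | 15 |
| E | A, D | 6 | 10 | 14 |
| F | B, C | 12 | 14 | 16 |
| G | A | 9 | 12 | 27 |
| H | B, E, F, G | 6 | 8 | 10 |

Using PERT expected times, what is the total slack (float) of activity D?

10 days

te_A = (9 + 4·12 + 15)/6 = 72/6 = 12
te_B = (7 + 4·9 + 17)/6 = 60/6 = 10
te_C = (8 + 4·13 + 18)/6 = 78/6 = 13
te_D = (3 + 4·6 + 15)/6 = 42/6 = 7
te_E = (6 + 4·10 + 14)/6 = 60/6 = 10
te_F = (12 + 4·14 + 16)/6 = 84/6 = 14
te_G = (9 + 4·12 + 27)/6 = 84/6 = 14
te_H = (6 + 4·8 + 10)/6 = 48/6 = 8

Forward pass:
ES_A = 0; EF_A = 12
ES_B = 0; EF_B = 10
ES_C = max(EF_A=12, EF_B=10) = 12; EF_C = 12+13 = 25
ES_D = max(EF_A=12, EF_B=10) = 12; EF_D = 12+7 = 19
ES_E = max(EF_A=12, EF_D=19) = 19; EF_E = 19+10 = 29
ES_F = max(EF_B=10, EF_C=25) = 25; EF_F = 25+14 = 39
ES_G = 12; EF_G = 12+14 = 26
ES_H = max(EF_B=10, EF_E=29, EF_F=39, EF_G=26) = 39; EF_H = 39+8 = 47
Expected project duration μ = 47 days. Critical path: A → C → F → H.

Backward pass:
LF_H = 47; LS_H = 47−8 = 39
LF_G = LS_H = 39; LS_G = 39−14 = 25
LF_F = LS_H = 39; LS_F = 39−14 = 25
LF_E = LS_H = 39; LS_E = 39−10 = 29
LF_D = LS_E = 29; LS_D = 29−7 = 22
LF_C = LS_F = 25; LS_C = 25−13 = 12
LF_B = min(LS_C=12, LS_D=22, LS_F=25, LS_H=39) = 12; LS_B = 12−10 = 2
LF_A = min(LS_C=12, LS_D=22, LS_E=29, LS_G=25) = 12; LS_A = 12−12 = 0
Slack_D = LS_D − ES_D = 22 − 12 = 10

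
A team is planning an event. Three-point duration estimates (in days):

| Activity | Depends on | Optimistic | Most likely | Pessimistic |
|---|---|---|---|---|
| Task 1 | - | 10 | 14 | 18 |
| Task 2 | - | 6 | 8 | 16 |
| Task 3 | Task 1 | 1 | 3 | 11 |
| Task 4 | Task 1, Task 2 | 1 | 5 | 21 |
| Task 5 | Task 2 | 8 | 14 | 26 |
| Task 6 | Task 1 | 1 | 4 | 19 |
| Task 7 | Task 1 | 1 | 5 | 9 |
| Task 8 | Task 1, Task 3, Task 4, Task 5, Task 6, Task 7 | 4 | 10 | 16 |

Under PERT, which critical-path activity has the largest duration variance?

Task 5

te_Task 1 = (10 + 4·14 + 18)/6 = 84/6 = 14; σ²_Task 1 = ((18−10)/6)² = 1.778
te_Task 2 = (6 + 4·8 + 16)/6 = 54/6 = 9; σ²_Task 2 = ((16−6)/6)² = 2.778
te_Task 3 = (1 + 4·3 + 11)/6 = 24/6 = 4; σ²_Task 3 = ((11−1)/6)² = 2.778
te_Task 4 = (1 + 4·5 + 21)/6 = 42/6 = 7; σ²_Task 4 = ((21−1)/6)² = 11.111
te_Task 5 = (8 + 4·14 + 26)/6 = 90/6 = 15; σ²_Task 5 = ((26−8)/6)² = 9.000
te_Task 6 = (1 + 4·4 + 19)/6 = 36/6 = 6; σ²_Task 6 = ((19−1)/6)² = 9.000
te_Task 7 = (1 + 4·5 + 9)/6 = 30/6 = 5; σ²_Task 7 = ((9−1)/6)² = 1.778
te_Task 8 = (4 + 4·10 + 16)/6 = 60/6 = 10; σ²_Task 8 = ((16−4)/6)² = 4.000

Forward pass:
ES_Task 1 = 0; EF_Task 1 = 14
ES_Task 2 = 0; EF_Task 2 = 9
ES_Task 3 = 14; EF_Task 3 = 14+4 = 18
ES_Task 4 = max(EF_Task 1=14, EF_Task 2=9) = 14; EF_Task 4 = 14+7 = 21
ES_Task 5 = 9; EF_Task 5 = 9+15 = 24
ES_Task 6 = 14; EF_Task 6 = 14+6 = 20
ES_Task 7 = 14; EF_Task 7 = 14+5 = 19
ES_Task 8 = max(EF_Task 1=14, EF_Task 3=18, EF_Task 4=21, EF_Task 5=24, EF_Task 6=20, EF_Task 7=19) = 24; EF_Task 8 = 24+10 = 34
Expected project duration μ = 34 days. Critical path: Task 2 → Task 5 → Task 8.

Variances on critical path: σ²_Task 2=2.778, σ²_Task 5=9.000, σ²_Task 8=4.000.
Largest is σ²_Task 5 = 9.000.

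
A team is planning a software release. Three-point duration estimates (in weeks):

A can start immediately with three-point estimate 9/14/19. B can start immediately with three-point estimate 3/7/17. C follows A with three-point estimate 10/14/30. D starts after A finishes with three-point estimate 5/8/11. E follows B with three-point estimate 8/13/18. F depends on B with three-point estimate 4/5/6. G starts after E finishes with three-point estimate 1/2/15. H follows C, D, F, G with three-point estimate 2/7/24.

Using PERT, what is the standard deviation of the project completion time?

5.23 weeks

te_A = (9 + 4·14 + 19)/6 = 84/6 = 14; σ²_A = ((19−9)/6)² = 2.778
te_B = (3 + 4·7 + 17)/6 = 48/6 = 8; σ²_B = ((17−3)/6)² = 5.444
te_C = (10 + 4·14 + 30)/6 = 96/6 = 16; σ²_C = ((30−10)/6)² = 11.111
te_D = (5 + 4·8 + 11)/6 = 48/6 = 8; σ²_D = ((11−5)/6)² = 1.000
te_E = (8 + 4·13 + 18)/6 = 78/6 = 13; σ²_E = ((18−8)/6)² = 2.778
te_F = (4 + 4·5 + 6)/6 = 30/6 = 5; σ²_F = ((6−4)/6)² = 0.111
te_G = (1 + 4·2 + 15)/6 = 24/6 = 4; σ²_G = ((15−1)/6)² = 5.444
te_H = (2 + 4·7 + 24)/6 = 54/6 = 9; σ²_H = ((24−2)/6)² = 13.444

Forward pass:
ES_A = 0; EF_A = 14
ES_B = 0; EF_B = 8
ES_C = 14; EF_C = 14+16 = 30
ES_D = 14; EF_D = 14+8 = 22
ES_E = 8; EF_E = 8+13 = 21
ES_F = 8; EF_F = 8+5 = 13
ES_G = 21; EF_G = 21+4 = 25
ES_H = max(EF_C=30, EF_D=22, EF_F=13, EF_G=25) = 30; EF_H = 30+9 = 39
Expected project duration μ = 39 weeks. Critical path: A → C → H.

Variance along critical path = 2.778 + 11.111 + 13.444 = 27.333
σ = √27.333 = 5.228 weeks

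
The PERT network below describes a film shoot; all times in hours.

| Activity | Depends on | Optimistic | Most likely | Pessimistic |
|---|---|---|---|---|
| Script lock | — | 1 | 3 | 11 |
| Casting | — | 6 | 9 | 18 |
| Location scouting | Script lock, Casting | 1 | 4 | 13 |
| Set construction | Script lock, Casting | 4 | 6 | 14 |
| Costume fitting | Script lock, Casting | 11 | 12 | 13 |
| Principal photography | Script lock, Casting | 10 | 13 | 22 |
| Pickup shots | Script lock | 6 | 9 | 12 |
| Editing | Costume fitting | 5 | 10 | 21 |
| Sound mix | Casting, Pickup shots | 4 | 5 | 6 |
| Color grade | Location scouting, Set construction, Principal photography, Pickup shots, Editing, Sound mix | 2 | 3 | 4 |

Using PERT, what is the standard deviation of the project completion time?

te_Script lock = (1 + 4·3 + 11)/6 = 24/6 = 4; σ²_Script lock = ((11−1)/6)² = 2.778
te_Casting = (6 + 4·9 + 18)/6 = 60/6 = 10; σ²_Casting = ((18−6)/6)² = 4.000
te_Location scouting = (1 + 4·4 + 13)/6 = 30/6 = 5; σ²_Location scouting = ((13−1)/6)² = 4.000
te_Set construction = (4 + 4·6 + 14)/6 = 42/6 = 7; σ²_Set construction = ((14−4)/6)² = 2.778
te_Costume fitting = (11 + 4·12 + 13)/6 = 72/6 = 12; σ²_Costume fitting = ((13−11)/6)² = 0.111
te_Principal photography = (10 + 4·13 + 22)/6 = 84/6 = 14; σ²_Principal photography = ((22−10)/6)² = 4.000
te_Pickup shots = (6 + 4·9 + 12)/6 = 54/6 = 9; σ²_Pickup shots = ((12−6)/6)² = 1.000
te_Editing = (5 + 4·10 + 21)/6 = 66/6 = 11; σ²_Editing = ((21−5)/6)² = 7.111
te_Sound mix = (4 + 4·5 + 6)/6 = 30/6 = 5; σ²_Sound mix = ((6−4)/6)² = 0.111
te_Color grade = (2 + 4·3 + 4)/6 = 18/6 = 3; σ²_Color grade = ((4−2)/6)² = 0.111

Forward pass:
ES_Script lock = 0; EF_Script lock = 4
ES_Casting = 0; EF_Casting = 10
ES_Location scouting = max(EF_Script lock=4, EF_Casting=10) = 10; EF_Location scouting = 10+5 = 15
ES_Set construction = max(EF_Script lock=4, EF_Casting=10) = 10; EF_Set construction = 10+7 = 17
ES_Costume fitting = max(EF_Script lock=4, EF_Casting=10) = 10; EF_Costume fitting = 10+12 = 22
ES_Principal photography = max(EF_Script lock=4, EF_Casting=10) = 10; EF_Principal photography = 10+14 = 24
ES_Pickup shots = 4; EF_Pickup shots = 4+9 = 13
ES_Editing = 22; EF_Editing = 22+11 = 33
ES_Sound mix = max(EF_Casting=10, EF_Pickup shots=13) = 13; EF_Sound mix = 13+5 = 18
ES_Color grade = max(EF_Location scouting=15, EF_Set construction=17, EF_Principal photography=24, EF_Pickup shots=13, EF_Editing=33, EF_Sound mix=18) = 33; EF_Color grade = 33+3 = 36
Expected project duration μ = 36 hours. Critical path: Casting → Costume fitting → Editing → Color grade.

Variance along critical path = 4.000 + 0.111 + 7.111 + 0.111 = 11.333
σ = √11.333 = 3.367 hours

3.37 hours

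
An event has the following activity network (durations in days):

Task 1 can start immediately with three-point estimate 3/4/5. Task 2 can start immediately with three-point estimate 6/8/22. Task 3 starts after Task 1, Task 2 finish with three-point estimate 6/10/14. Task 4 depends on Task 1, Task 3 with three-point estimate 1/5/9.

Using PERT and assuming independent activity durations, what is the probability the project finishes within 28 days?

te_Task 1 = (3 + 4·4 + 5)/6 = 24/6 = 4; σ²_Task 1 = ((5−3)/6)² = 0.111
te_Task 2 = (6 + 4·8 + 22)/6 = 60/6 = 10; σ²_Task 2 = ((22−6)/6)² = 7.111
te_Task 3 = (6 + 4·10 + 14)/6 = 60/6 = 10; σ²_Task 3 = ((14−6)/6)² = 1.778
te_Task 4 = (1 + 4·5 + 9)/6 = 30/6 = 5; σ²_Task 4 = ((9−1)/6)² = 1.778

Forward pass:
ES_Task 1 = 0; EF_Task 1 = 4
ES_Task 2 = 0; EF_Task 2 = 10
ES_Task 3 = max(EF_Task 1=4, EF_Task 2=10) = 10; EF_Task 3 = 10+10 = 20
ES_Task 4 = max(EF_Task 1=4, EF_Task 3=20) = 20; EF_Task 4 = 20+5 = 25
Expected project duration μ = 25 days. Critical path: Task 2 → Task 3 → Task 4.

Variance along critical path = 7.111 + 1.778 + 1.778 = 10.667; σ = √10.667 = 3.266 days.
Z = (28 − 25) / 3.266 = 0.919
P(T ≤ 28) = Φ(0.919) ≈ 0.821

0.821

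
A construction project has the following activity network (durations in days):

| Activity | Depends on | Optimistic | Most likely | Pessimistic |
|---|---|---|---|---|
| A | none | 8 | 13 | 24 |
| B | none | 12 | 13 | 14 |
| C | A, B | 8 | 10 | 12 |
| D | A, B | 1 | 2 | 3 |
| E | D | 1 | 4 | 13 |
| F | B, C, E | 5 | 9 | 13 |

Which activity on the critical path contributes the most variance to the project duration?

te_A = (8 + 4·13 + 24)/6 = 84/6 = 14; σ²_A = ((24−8)/6)² = 7.111
te_B = (12 + 4·13 + 14)/6 = 78/6 = 13; σ²_B = ((14−12)/6)² = 0.111
te_C = (8 + 4·10 + 12)/6 = 60/6 = 10; σ²_C = ((12−8)/6)² = 0.444
te_D = (1 + 4·2 + 3)/6 = 12/6 = 2; σ²_D = ((3−1)/6)² = 0.111
te_E = (1 + 4·4 + 13)/6 = 30/6 = 5; σ²_E = ((13−1)/6)² = 4.000
te_F = (5 + 4·9 + 13)/6 = 54/6 = 9; σ²_F = ((13−5)/6)² = 1.778

Forward pass:
ES_A = 0; EF_A = 14
ES_B = 0; EF_B = 13
ES_C = max(EF_A=14, EF_B=13) = 14; EF_C = 14+10 = 24
ES_D = max(EF_A=14, EF_B=13) = 14; EF_D = 14+2 = 16
ES_E = 16; EF_E = 16+5 = 21
ES_F = max(EF_B=13, EF_C=24, EF_E=21) = 24; EF_F = 24+9 = 33
Expected project duration μ = 33 days. Critical path: A → C → F.

Variances on critical path: σ²_A=7.111, σ²_C=0.444, σ²_F=1.778.
Largest is σ²_A = 7.111.

A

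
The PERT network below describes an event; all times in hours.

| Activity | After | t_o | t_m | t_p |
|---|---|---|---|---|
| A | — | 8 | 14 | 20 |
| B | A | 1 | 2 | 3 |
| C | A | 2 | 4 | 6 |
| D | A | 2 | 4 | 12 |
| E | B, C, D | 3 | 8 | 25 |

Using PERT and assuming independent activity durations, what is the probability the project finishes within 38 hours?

te_A = (8 + 4·14 + 20)/6 = 84/6 = 14; σ²_A = ((20−8)/6)² = 4.000
te_B = (1 + 4·2 + 3)/6 = 12/6 = 2; σ²_B = ((3−1)/6)² = 0.111
te_C = (2 + 4·4 + 6)/6 = 24/6 = 4; σ²_C = ((6−2)/6)² = 0.444
te_D = (2 + 4·4 + 12)/6 = 30/6 = 5; σ²_D = ((12−2)/6)² = 2.778
te_E = (3 + 4·8 + 25)/6 = 60/6 = 10; σ²_E = ((25−3)/6)² = 13.444

Forward pass:
ES_A = 0; EF_A = 14
ES_B = 14; EF_B = 14+2 = 16
ES_C = 14; EF_C = 14+4 = 18
ES_D = 14; EF_D = 14+5 = 19
ES_E = max(EF_B=16, EF_C=18, EF_D=19) = 19; EF_E = 19+10 = 29
Expected project duration μ = 29 hours. Critical path: A → D → E.

Variance along critical path = 4.000 + 2.778 + 13.444 = 20.222; σ = √20.222 = 4.497 hours.
Z = (38 − 29) / 4.497 = 2.001
P(T ≤ 38) = Φ(2.001) ≈ 0.977

0.977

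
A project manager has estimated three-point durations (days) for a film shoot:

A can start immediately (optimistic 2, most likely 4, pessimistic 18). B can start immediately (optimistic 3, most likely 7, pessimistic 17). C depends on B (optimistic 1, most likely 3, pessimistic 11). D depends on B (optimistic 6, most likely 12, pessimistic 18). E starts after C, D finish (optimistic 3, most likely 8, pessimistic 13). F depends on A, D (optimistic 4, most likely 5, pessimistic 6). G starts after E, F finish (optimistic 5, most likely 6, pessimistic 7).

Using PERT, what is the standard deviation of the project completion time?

3.51 days

te_A = (2 + 4·4 + 18)/6 = 36/6 = 6; σ²_A = ((18−2)/6)² = 7.111
te_B = (3 + 4·7 + 17)/6 = 48/6 = 8; σ²_B = ((17−3)/6)² = 5.444
te_C = (1 + 4·3 + 11)/6 = 24/6 = 4; σ²_C = ((11−1)/6)² = 2.778
te_D = (6 + 4·12 + 18)/6 = 72/6 = 12; σ²_D = ((18−6)/6)² = 4.000
te_E = (3 + 4·8 + 13)/6 = 48/6 = 8; σ²_E = ((13−3)/6)² = 2.778
te_F = (4 + 4·5 + 6)/6 = 30/6 = 5; σ²_F = ((6−4)/6)² = 0.111
te_G = (5 + 4·6 + 7)/6 = 36/6 = 6; σ²_G = ((7−5)/6)² = 0.111

Forward pass:
ES_A = 0; EF_A = 6
ES_B = 0; EF_B = 8
ES_C = 8; EF_C = 8+4 = 12
ES_D = 8; EF_D = 8+12 = 20
ES_E = max(EF_C=12, EF_D=20) = 20; EF_E = 20+8 = 28
ES_F = max(EF_A=6, EF_D=20) = 20; EF_F = 20+5 = 25
ES_G = max(EF_E=28, EF_F=25) = 28; EF_G = 28+6 = 34
Expected project duration μ = 34 days. Critical path: B → D → E → G.

Variance along critical path = 5.444 + 4.000 + 2.778 + 0.111 = 12.333
σ = √12.333 = 3.512 days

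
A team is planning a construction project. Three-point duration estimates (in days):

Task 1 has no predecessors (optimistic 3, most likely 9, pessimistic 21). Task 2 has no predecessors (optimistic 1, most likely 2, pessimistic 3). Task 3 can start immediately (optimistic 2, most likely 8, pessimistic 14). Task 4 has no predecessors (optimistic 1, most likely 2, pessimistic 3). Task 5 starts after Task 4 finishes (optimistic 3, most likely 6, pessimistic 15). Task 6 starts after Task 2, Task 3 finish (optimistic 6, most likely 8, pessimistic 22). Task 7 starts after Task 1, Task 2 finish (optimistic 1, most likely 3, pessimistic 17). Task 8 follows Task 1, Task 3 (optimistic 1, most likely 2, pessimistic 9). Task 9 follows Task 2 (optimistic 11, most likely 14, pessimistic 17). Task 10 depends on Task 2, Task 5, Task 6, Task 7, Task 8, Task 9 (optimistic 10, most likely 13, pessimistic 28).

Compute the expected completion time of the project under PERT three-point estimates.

te_Task 1 = (3 + 4·9 + 21)/6 = 60/6 = 10
te_Task 2 = (1 + 4·2 + 3)/6 = 12/6 = 2
te_Task 3 = (2 + 4·8 + 14)/6 = 48/6 = 8
te_Task 4 = (1 + 4·2 + 3)/6 = 12/6 = 2
te_Task 5 = (3 + 4·6 + 15)/6 = 42/6 = 7
te_Task 6 = (6 + 4·8 + 22)/6 = 60/6 = 10
te_Task 7 = (1 + 4·3 + 17)/6 = 30/6 = 5
te_Task 8 = (1 + 4·2 + 9)/6 = 18/6 = 3
te_Task 9 = (11 + 4·14 + 17)/6 = 84/6 = 14
te_Task 10 = (10 + 4·13 + 28)/6 = 90/6 = 15

Forward pass:
ES_Task 1 = 0; EF_Task 1 = 10
ES_Task 2 = 0; EF_Task 2 = 2
ES_Task 3 = 0; EF_Task 3 = 8
ES_Task 4 = 0; EF_Task 4 = 2
ES_Task 5 = 2; EF_Task 5 = 2+7 = 9
ES_Task 6 = max(EF_Task 2=2, EF_Task 3=8) = 8; EF_Task 6 = 8+10 = 18
ES_Task 7 = max(EF_Task 1=10, EF_Task 2=2) = 10; EF_Task 7 = 10+5 = 15
ES_Task 8 = max(EF_Task 1=10, EF_Task 3=8) = 10; EF_Task 8 = 10+3 = 13
ES_Task 9 = 2; EF_Task 9 = 2+14 = 16
ES_Task 10 = max(EF_Task 2=2, EF_Task 5=9, EF_Task 6=18, EF_Task 7=15, EF_Task 8=13, EF_Task 9=16) = 18; EF_Task 10 = 18+15 = 33
Expected project duration μ = 33 days. Critical path: Task 3 → Task 6 → Task 10.

33 days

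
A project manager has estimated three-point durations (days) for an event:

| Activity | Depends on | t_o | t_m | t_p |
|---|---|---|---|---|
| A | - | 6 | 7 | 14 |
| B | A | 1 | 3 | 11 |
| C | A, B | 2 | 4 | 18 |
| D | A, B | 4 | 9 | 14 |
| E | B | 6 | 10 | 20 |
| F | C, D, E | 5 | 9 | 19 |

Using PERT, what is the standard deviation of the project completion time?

3.93 days

te_A = (6 + 4·7 + 14)/6 = 48/6 = 8; σ²_A = ((14−6)/6)² = 1.778
te_B = (1 + 4·3 + 11)/6 = 24/6 = 4; σ²_B = ((11−1)/6)² = 2.778
te_C = (2 + 4·4 + 18)/6 = 36/6 = 6; σ²_C = ((18−2)/6)² = 7.111
te_D = (4 + 4·9 + 14)/6 = 54/6 = 9; σ²_D = ((14−4)/6)² = 2.778
te_E = (6 + 4·10 + 20)/6 = 66/6 = 11; σ²_E = ((20−6)/6)² = 5.444
te_F = (5 + 4·9 + 19)/6 = 60/6 = 10; σ²_F = ((19−5)/6)² = 5.444

Forward pass:
ES_A = 0; EF_A = 8
ES_B = 8; EF_B = 8+4 = 12
ES_C = max(EF_A=8, EF_B=12) = 12; EF_C = 12+6 = 18
ES_D = max(EF_A=8, EF_B=12) = 12; EF_D = 12+9 = 21
ES_E = 12; EF_E = 12+11 = 23
ES_F = max(EF_C=18, EF_D=21, EF_E=23) = 23; EF_F = 23+10 = 33
Expected project duration μ = 33 days. Critical path: A → B → E → F.

Variance along critical path = 1.778 + 2.778 + 5.444 + 5.444 = 15.444
σ = √15.444 = 3.930 days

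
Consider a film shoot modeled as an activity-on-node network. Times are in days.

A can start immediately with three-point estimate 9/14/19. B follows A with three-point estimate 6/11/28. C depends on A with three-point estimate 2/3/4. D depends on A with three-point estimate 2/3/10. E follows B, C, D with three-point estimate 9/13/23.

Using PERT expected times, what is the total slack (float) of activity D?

9 days

te_A = (9 + 4·14 + 19)/6 = 84/6 = 14
te_B = (6 + 4·11 + 28)/6 = 78/6 = 13
te_C = (2 + 4·3 + 4)/6 = 18/6 = 3
te_D = (2 + 4·3 + 10)/6 = 24/6 = 4
te_E = (9 + 4·13 + 23)/6 = 84/6 = 14

Forward pass:
ES_A = 0; EF_A = 14
ES_B = 14; EF_B = 14+13 = 27
ES_C = 14; EF_C = 14+3 = 17
ES_D = 14; EF_D = 14+4 = 18
ES_E = max(EF_B=27, EF_C=17, EF_D=18) = 27; EF_E = 27+14 = 41
Expected project duration μ = 41 days. Critical path: A → B → E.

Backward pass:
LF_E = 41; LS_E = 41−14 = 27
LF_D = LS_E = 27; LS_D = 27−4 = 23
LF_C = LS_E = 27; LS_C = 27−3 = 24
LF_B = LS_E = 27; LS_B = 27−13 = 14
LF_A = min(LS_B=14, LS_C=24, LS_D=23) = 14; LS_A = 14−14 = 0
Slack_D = LS_D − ES_D = 23 − 14 = 9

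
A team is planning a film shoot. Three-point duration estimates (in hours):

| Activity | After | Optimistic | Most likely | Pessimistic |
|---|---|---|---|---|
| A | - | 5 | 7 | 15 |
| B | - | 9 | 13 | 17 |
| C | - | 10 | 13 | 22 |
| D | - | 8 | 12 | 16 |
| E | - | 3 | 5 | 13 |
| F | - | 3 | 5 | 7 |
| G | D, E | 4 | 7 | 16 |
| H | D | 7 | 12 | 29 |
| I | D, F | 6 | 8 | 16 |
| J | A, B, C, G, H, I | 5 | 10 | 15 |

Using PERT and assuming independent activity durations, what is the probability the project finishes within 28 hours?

te_A = (5 + 4·7 + 15)/6 = 48/6 = 8; σ²_A = ((15−5)/6)² = 2.778
te_B = (9 + 4·13 + 17)/6 = 78/6 = 13; σ²_B = ((17−9)/6)² = 1.778
te_C = (10 + 4·13 + 22)/6 = 84/6 = 14; σ²_C = ((22−10)/6)² = 4.000
te_D = (8 + 4·12 + 16)/6 = 72/6 = 12; σ²_D = ((16−8)/6)² = 1.778
te_E = (3 + 4·5 + 13)/6 = 36/6 = 6; σ²_E = ((13−3)/6)² = 2.778
te_F = (3 + 4·5 + 7)/6 = 30/6 = 5; σ²_F = ((7−3)/6)² = 0.444
te_G = (4 + 4·7 + 16)/6 = 48/6 = 8; σ²_G = ((16−4)/6)² = 4.000
te_H = (7 + 4·12 + 29)/6 = 84/6 = 14; σ²_H = ((29−7)/6)² = 13.444
te_I = (6 + 4·8 + 16)/6 = 54/6 = 9; σ²_I = ((16−6)/6)² = 2.778
te_J = (5 + 4·10 + 15)/6 = 60/6 = 10; σ²_J = ((15−5)/6)² = 2.778

Forward pass:
ES_A = 0; EF_A = 8
ES_B = 0; EF_B = 13
ES_C = 0; EF_C = 14
ES_D = 0; EF_D = 12
ES_E = 0; EF_E = 6
ES_F = 0; EF_F = 5
ES_G = max(EF_D=12, EF_E=6) = 12; EF_G = 12+8 = 20
ES_H = 12; EF_H = 12+14 = 26
ES_I = max(EF_D=12, EF_F=5) = 12; EF_I = 12+9 = 21
ES_J = max(EF_A=8, EF_B=13, EF_C=14, EF_G=20, EF_H=26, EF_I=21) = 26; EF_J = 26+10 = 36
Expected project duration μ = 36 hours. Critical path: D → H → J.

Variance along critical path = 1.778 + 13.444 + 2.778 = 18.000; σ = √18.000 = 4.243 hours.
Z = (28 − 36) / 4.243 = -1.886
P(T ≤ 28) = Φ(-1.886) ≈ 0.030

0.030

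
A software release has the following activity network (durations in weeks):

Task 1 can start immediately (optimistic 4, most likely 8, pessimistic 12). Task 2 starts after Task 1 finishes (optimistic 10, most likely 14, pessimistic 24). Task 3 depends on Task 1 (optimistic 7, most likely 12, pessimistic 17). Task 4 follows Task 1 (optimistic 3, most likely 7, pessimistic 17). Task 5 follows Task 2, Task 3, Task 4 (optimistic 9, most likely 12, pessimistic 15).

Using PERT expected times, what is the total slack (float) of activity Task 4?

7 weeks

te_Task 1 = (4 + 4·8 + 12)/6 = 48/6 = 8
te_Task 2 = (10 + 4·14 + 24)/6 = 90/6 = 15
te_Task 3 = (7 + 4·12 + 17)/6 = 72/6 = 12
te_Task 4 = (3 + 4·7 + 17)/6 = 48/6 = 8
te_Task 5 = (9 + 4·12 + 15)/6 = 72/6 = 12

Forward pass:
ES_Task 1 = 0; EF_Task 1 = 8
ES_Task 2 = 8; EF_Task 2 = 8+15 = 23
ES_Task 3 = 8; EF_Task 3 = 8+12 = 20
ES_Task 4 = 8; EF_Task 4 = 8+8 = 16
ES_Task 5 = max(EF_Task 2=23, EF_Task 3=20, EF_Task 4=16) = 23; EF_Task 5 = 23+12 = 35
Expected project duration μ = 35 weeks. Critical path: Task 1 → Task 2 → Task 5.

Backward pass:
LF_Task 5 = 35; LS_Task 5 = 35−12 = 23
LF_Task 4 = LS_Task 5 = 23; LS_Task 4 = 23−8 = 15
LF_Task 3 = LS_Task 5 = 23; LS_Task 3 = 23−12 = 11
LF_Task 2 = LS_Task 5 = 23; LS_Task 2 = 23−15 = 8
LF_Task 1 = min(LS_Task 2=8, LS_Task 3=11, LS_Task 4=15) = 8; LS_Task 1 = 8−8 = 0
Slack_Task 4 = LS_Task 4 − ES_Task 4 = 15 − 8 = 7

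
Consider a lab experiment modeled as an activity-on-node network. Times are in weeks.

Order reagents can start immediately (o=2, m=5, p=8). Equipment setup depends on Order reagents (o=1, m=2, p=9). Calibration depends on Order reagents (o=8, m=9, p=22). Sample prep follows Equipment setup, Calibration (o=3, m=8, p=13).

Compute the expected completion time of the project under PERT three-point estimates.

te_Order reagents = (2 + 4·5 + 8)/6 = 30/6 = 5
te_Equipment setup = (1 + 4·2 + 9)/6 = 18/6 = 3
te_Calibration = (8 + 4·9 + 22)/6 = 66/6 = 11
te_Sample prep = (3 + 4·8 + 13)/6 = 48/6 = 8

Forward pass:
ES_Order reagents = 0; EF_Order reagents = 5
ES_Equipment setup = 5; EF_Equipment setup = 5+3 = 8
ES_Calibration = 5; EF_Calibration = 5+11 = 16
ES_Sample prep = max(EF_Equipment setup=8, EF_Calibration=16) = 16; EF_Sample prep = 16+8 = 24
Expected project duration μ = 24 weeks. Critical path: Order reagents → Calibration → Sample prep.

24 weeks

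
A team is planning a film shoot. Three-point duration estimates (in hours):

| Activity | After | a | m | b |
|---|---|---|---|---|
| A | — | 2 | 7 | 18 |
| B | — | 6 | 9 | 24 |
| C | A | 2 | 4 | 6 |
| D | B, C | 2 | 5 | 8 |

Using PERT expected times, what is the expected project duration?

17 hours

te_A = (2 + 4·7 + 18)/6 = 48/6 = 8
te_B = (6 + 4·9 + 24)/6 = 66/6 = 11
te_C = (2 + 4·4 + 6)/6 = 24/6 = 4
te_D = (2 + 4·5 + 8)/6 = 30/6 = 5

Forward pass:
ES_A = 0; EF_A = 8
ES_B = 0; EF_B = 11
ES_C = 8; EF_C = 8+4 = 12
ES_D = max(EF_B=11, EF_C=12) = 12; EF_D = 12+5 = 17
Expected project duration μ = 17 hours. Critical path: A → C → D.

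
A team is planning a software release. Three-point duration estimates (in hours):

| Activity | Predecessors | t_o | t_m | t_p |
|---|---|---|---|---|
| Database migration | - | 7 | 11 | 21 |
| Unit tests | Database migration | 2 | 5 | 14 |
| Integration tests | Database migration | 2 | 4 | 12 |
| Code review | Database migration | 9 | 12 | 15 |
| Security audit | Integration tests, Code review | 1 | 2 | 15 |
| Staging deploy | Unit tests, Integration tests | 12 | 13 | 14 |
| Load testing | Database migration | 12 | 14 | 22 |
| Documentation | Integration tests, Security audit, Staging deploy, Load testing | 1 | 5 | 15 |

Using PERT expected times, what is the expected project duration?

37 hours

te_Database migration = (7 + 4·11 + 21)/6 = 72/6 = 12
te_Unit tests = (2 + 4·5 + 14)/6 = 36/6 = 6
te_Integration tests = (2 + 4·4 + 12)/6 = 30/6 = 5
te_Code review = (9 + 4·12 + 15)/6 = 72/6 = 12
te_Security audit = (1 + 4·2 + 15)/6 = 24/6 = 4
te_Staging deploy = (12 + 4·13 + 14)/6 = 78/6 = 13
te_Load testing = (12 + 4·14 + 22)/6 = 90/6 = 15
te_Documentation = (1 + 4·5 + 15)/6 = 36/6 = 6

Forward pass:
ES_Database migration = 0; EF_Database migration = 12
ES_Unit tests = 12; EF_Unit tests = 12+6 = 18
ES_Integration tests = 12; EF_Integration tests = 12+5 = 17
ES_Code review = 12; EF_Code review = 12+12 = 24
ES_Security audit = max(EF_Integration tests=17, EF_Code review=24) = 24; EF_Security audit = 24+4 = 28
ES_Staging deploy = max(EF_Unit tests=18, EF_Integration tests=17) = 18; EF_Staging deploy = 18+13 = 31
ES_Load testing = 12; EF_Load testing = 12+15 = 27
ES_Documentation = max(EF_Integration tests=17, EF_Security audit=28, EF_Staging deploy=31, EF_Load testing=27) = 31; EF_Documentation = 31+6 = 37
Expected project duration μ = 37 hours. Critical path: Database migration → Unit tests → Staging deploy → Documentation.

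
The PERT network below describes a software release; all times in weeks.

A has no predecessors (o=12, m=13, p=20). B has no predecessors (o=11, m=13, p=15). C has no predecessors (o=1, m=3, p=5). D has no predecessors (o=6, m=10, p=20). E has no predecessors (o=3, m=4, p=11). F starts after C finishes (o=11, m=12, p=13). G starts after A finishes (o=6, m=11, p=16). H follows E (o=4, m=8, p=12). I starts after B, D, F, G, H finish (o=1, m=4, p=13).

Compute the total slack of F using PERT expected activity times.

te_A = (12 + 4·13 + 20)/6 = 84/6 = 14
te_B = (11 + 4·13 + 15)/6 = 78/6 = 13
te_C = (1 + 4·3 + 5)/6 = 18/6 = 3
te_D = (6 + 4·10 + 20)/6 = 66/6 = 11
te_E = (3 + 4·4 + 11)/6 = 30/6 = 5
te_F = (11 + 4·12 + 13)/6 = 72/6 = 12
te_G = (6 + 4·11 + 16)/6 = 66/6 = 11
te_H = (4 + 4·8 + 12)/6 = 48/6 = 8
te_I = (1 + 4·4 + 13)/6 = 30/6 = 5

Forward pass:
ES_A = 0; EF_A = 14
ES_B = 0; EF_B = 13
ES_C = 0; EF_C = 3
ES_D = 0; EF_D = 11
ES_E = 0; EF_E = 5
ES_F = 3; EF_F = 3+12 = 15
ES_G = 14; EF_G = 14+11 = 25
ES_H = 5; EF_H = 5+8 = 13
ES_I = max(EF_B=13, EF_D=11, EF_F=15, EF_G=25, EF_H=13) = 25; EF_I = 25+5 = 30
Expected project duration μ = 30 weeks. Critical path: A → G → I.

Backward pass:
LF_I = 30; LS_I = 30−5 = 25
LF_H = LS_I = 25; LS_H = 25−8 = 17
LF_G = LS_I = 25; LS_G = 25−11 = 14
LF_F = LS_I = 25; LS_F = 25−12 = 13
LF_E = LS_H = 17; LS_E = 17−5 = 12
LF_D = LS_I = 25; LS_D = 25−11 = 14
LF_C = LS_F = 13; LS_C = 13−3 = 10
LF_B = LS_I = 25; LS_B = 25−13 = 12
LF_A = LS_G = 14; LS_A = 14−14 = 0
Slack_F = LS_F − ES_F = 13 − 3 = 10

10 weeks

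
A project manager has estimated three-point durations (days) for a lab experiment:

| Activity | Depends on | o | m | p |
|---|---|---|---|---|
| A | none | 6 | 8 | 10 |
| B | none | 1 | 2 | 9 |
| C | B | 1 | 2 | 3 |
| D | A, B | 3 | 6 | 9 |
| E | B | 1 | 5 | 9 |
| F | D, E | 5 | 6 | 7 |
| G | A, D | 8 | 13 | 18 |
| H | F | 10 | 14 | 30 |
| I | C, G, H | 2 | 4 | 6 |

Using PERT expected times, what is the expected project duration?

40 days

te_A = (6 + 4·8 + 10)/6 = 48/6 = 8
te_B = (1 + 4·2 + 9)/6 = 18/6 = 3
te_C = (1 + 4·2 + 3)/6 = 12/6 = 2
te_D = (3 + 4·6 + 9)/6 = 36/6 = 6
te_E = (1 + 4·5 + 9)/6 = 30/6 = 5
te_F = (5 + 4·6 + 7)/6 = 36/6 = 6
te_G = (8 + 4·13 + 18)/6 = 78/6 = 13
te_H = (10 + 4·14 + 30)/6 = 96/6 = 16
te_I = (2 + 4·4 + 6)/6 = 24/6 = 4

Forward pass:
ES_A = 0; EF_A = 8
ES_B = 0; EF_B = 3
ES_C = 3; EF_C = 3+2 = 5
ES_D = max(EF_A=8, EF_B=3) = 8; EF_D = 8+6 = 14
ES_E = 3; EF_E = 3+5 = 8
ES_F = max(EF_D=14, EF_E=8) = 14; EF_F = 14+6 = 20
ES_G = max(EF_A=8, EF_D=14) = 14; EF_G = 14+13 = 27
ES_H = 20; EF_H = 20+16 = 36
ES_I = max(EF_C=5, EF_G=27, EF_H=36) = 36; EF_I = 36+4 = 40
Expected project duration μ = 40 days. Critical path: A → D → F → H → I.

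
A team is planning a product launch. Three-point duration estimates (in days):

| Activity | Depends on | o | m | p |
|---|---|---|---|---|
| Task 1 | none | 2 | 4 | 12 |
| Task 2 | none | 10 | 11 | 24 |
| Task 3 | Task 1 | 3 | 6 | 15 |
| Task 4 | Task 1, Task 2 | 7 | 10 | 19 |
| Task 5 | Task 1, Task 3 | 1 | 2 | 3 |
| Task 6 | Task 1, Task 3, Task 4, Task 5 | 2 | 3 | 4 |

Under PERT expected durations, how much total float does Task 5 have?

te_Task 1 = (2 + 4·4 + 12)/6 = 30/6 = 5
te_Task 2 = (10 + 4·11 + 24)/6 = 78/6 = 13
te_Task 3 = (3 + 4·6 + 15)/6 = 42/6 = 7
te_Task 4 = (7 + 4·10 + 19)/6 = 66/6 = 11
te_Task 5 = (1 + 4·2 + 3)/6 = 12/6 = 2
te_Task 6 = (2 + 4·3 + 4)/6 = 18/6 = 3

Forward pass:
ES_Task 1 = 0; EF_Task 1 = 5
ES_Task 2 = 0; EF_Task 2 = 13
ES_Task 3 = 5; EF_Task 3 = 5+7 = 12
ES_Task 4 = max(EF_Task 1=5, EF_Task 2=13) = 13; EF_Task 4 = 13+11 = 24
ES_Task 5 = max(EF_Task 1=5, EF_Task 3=12) = 12; EF_Task 5 = 12+2 = 14
ES_Task 6 = max(EF_Task 1=5, EF_Task 3=12, EF_Task 4=24, EF_Task 5=14) = 24; EF_Task 6 = 24+3 = 27
Expected project duration μ = 27 days. Critical path: Task 2 → Task 4 → Task 6.

Backward pass:
LF_Task 6 = 27; LS_Task 6 = 27−3 = 24
LF_Task 5 = LS_Task 6 = 24; LS_Task 5 = 24−2 = 22
LF_Task 4 = LS_Task 6 = 24; LS_Task 4 = 24−11 = 13
LF_Task 3 = min(LS_Task 5=22, LS_Task 6=24) = 22; LS_Task 3 = 22−7 = 15
LF_Task 2 = LS_Task 4 = 13; LS_Task 2 = 13−13 = 0
LF_Task 1 = min(LS_Task 3=15, LS_Task 4=13, LS_Task 5=22, LS_Task 6=24) = 13; LS_Task 1 = 13−5 = 8
Slack_Task 5 = LS_Task 5 − ES_Task 5 = 22 − 12 = 10

10 days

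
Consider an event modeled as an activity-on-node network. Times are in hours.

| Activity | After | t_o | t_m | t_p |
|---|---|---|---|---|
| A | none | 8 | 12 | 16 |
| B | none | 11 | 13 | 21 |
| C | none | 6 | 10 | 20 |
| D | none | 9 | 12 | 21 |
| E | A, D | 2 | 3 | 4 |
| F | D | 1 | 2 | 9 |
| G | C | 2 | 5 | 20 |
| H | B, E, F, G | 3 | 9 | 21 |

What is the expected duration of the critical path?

te_A = (8 + 4·12 + 16)/6 = 72/6 = 12
te_B = (11 + 4·13 + 21)/6 = 84/6 = 14
te_C = (6 + 4·10 + 20)/6 = 66/6 = 11
te_D = (9 + 4·12 + 21)/6 = 78/6 = 13
te_E = (2 + 4·3 + 4)/6 = 18/6 = 3
te_F = (1 + 4·2 + 9)/6 = 18/6 = 3
te_G = (2 + 4·5 + 20)/6 = 42/6 = 7
te_H = (3 + 4·9 + 21)/6 = 60/6 = 10

Forward pass:
ES_A = 0; EF_A = 12
ES_B = 0; EF_B = 14
ES_C = 0; EF_C = 11
ES_D = 0; EF_D = 13
ES_E = max(EF_A=12, EF_D=13) = 13; EF_E = 13+3 = 16
ES_F = 13; EF_F = 13+3 = 16
ES_G = 11; EF_G = 11+7 = 18
ES_H = max(EF_B=14, EF_E=16, EF_F=16, EF_G=18) = 18; EF_H = 18+10 = 28
Expected project duration μ = 28 hours. Critical path: C → G → H.

28 hours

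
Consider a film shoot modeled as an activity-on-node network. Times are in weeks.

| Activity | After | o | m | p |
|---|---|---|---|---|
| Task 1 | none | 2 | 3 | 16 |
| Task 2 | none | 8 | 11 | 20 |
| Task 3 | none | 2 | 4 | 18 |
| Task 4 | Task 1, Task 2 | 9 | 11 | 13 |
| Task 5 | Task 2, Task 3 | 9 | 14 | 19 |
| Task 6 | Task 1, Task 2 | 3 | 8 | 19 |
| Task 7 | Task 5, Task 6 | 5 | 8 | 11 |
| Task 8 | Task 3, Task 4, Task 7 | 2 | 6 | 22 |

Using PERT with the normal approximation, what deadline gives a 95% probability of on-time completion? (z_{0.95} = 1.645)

te_Task 1 = (2 + 4·3 + 16)/6 = 30/6 = 5; σ²_Task 1 = ((16−2)/6)² = 5.444
te_Task 2 = (8 + 4·11 + 20)/6 = 72/6 = 12; σ²_Task 2 = ((20−8)/6)² = 4.000
te_Task 3 = (2 + 4·4 + 18)/6 = 36/6 = 6; σ²_Task 3 = ((18−2)/6)² = 7.111
te_Task 4 = (9 + 4·11 + 13)/6 = 66/6 = 11; σ²_Task 4 = ((13−9)/6)² = 0.444
te_Task 5 = (9 + 4·14 + 19)/6 = 84/6 = 14; σ²_Task 5 = ((19−9)/6)² = 2.778
te_Task 6 = (3 + 4·8 + 19)/6 = 54/6 = 9; σ²_Task 6 = ((19−3)/6)² = 7.111
te_Task 7 = (5 + 4·8 + 11)/6 = 48/6 = 8; σ²_Task 7 = ((11−5)/6)² = 1.000
te_Task 8 = (2 + 4·6 + 22)/6 = 48/6 = 8; σ²_Task 8 = ((22−2)/6)² = 11.111

Forward pass:
ES_Task 1 = 0; EF_Task 1 = 5
ES_Task 2 = 0; EF_Task 2 = 12
ES_Task 3 = 0; EF_Task 3 = 6
ES_Task 4 = max(EF_Task 1=5, EF_Task 2=12) = 12; EF_Task 4 = 12+11 = 23
ES_Task 5 = max(EF_Task 2=12, EF_Task 3=6) = 12; EF_Task 5 = 12+14 = 26
ES_Task 6 = max(EF_Task 1=5, EF_Task 2=12) = 12; EF_Task 6 = 12+9 = 21
ES_Task 7 = max(EF_Task 5=26, EF_Task 6=21) = 26; EF_Task 7 = 26+8 = 34
ES_Task 8 = max(EF_Task 3=6, EF_Task 4=23, EF_Task 7=34) = 34; EF_Task 8 = 34+8 = 42
Expected project duration μ = 42 weeks. Critical path: Task 2 → Task 5 → Task 7 → Task 8.

Variance along critical path = 4.000 + 2.778 + 1.000 + 11.111 = 18.889; σ = 4.346 weeks.
D = μ + z·σ = 42 + 1.645·4.346 = 49.1 weeks

49.1 weeks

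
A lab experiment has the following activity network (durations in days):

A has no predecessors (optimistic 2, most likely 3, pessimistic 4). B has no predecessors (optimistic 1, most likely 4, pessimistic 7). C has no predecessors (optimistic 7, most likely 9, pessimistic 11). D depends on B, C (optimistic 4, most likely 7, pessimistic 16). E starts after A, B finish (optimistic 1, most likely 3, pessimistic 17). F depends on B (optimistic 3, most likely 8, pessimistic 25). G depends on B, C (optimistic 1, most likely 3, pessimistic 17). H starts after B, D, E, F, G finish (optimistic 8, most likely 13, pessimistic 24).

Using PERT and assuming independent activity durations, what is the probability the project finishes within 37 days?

0.961

te_A = (2 + 4·3 + 4)/6 = 18/6 = 3; σ²_A = ((4−2)/6)² = 0.111
te_B = (1 + 4·4 + 7)/6 = 24/6 = 4; σ²_B = ((7−1)/6)² = 1.000
te_C = (7 + 4·9 + 11)/6 = 54/6 = 9; σ²_C = ((11−7)/6)² = 0.444
te_D = (4 + 4·7 + 16)/6 = 48/6 = 8; σ²_D = ((16−4)/6)² = 4.000
te_E = (1 + 4·3 + 17)/6 = 30/6 = 5; σ²_E = ((17−1)/6)² = 7.111
te_F = (3 + 4·8 + 25)/6 = 60/6 = 10; σ²_F = ((25−3)/6)² = 13.444
te_G = (1 + 4·3 + 17)/6 = 30/6 = 5; σ²_G = ((17−1)/6)² = 7.111
te_H = (8 + 4·13 + 24)/6 = 84/6 = 14; σ²_H = ((24−8)/6)² = 7.111

Forward pass:
ES_A = 0; EF_A = 3
ES_B = 0; EF_B = 4
ES_C = 0; EF_C = 9
ES_D = max(EF_B=4, EF_C=9) = 9; EF_D = 9+8 = 17
ES_E = max(EF_A=3, EF_B=4) = 4; EF_E = 4+5 = 9
ES_F = 4; EF_F = 4+10 = 14
ES_G = max(EF_B=4, EF_C=9) = 9; EF_G = 9+5 = 14
ES_H = max(EF_B=4, EF_D=17, EF_E=9, EF_F=14, EF_G=14) = 17; EF_H = 17+14 = 31
Expected project duration μ = 31 days. Critical path: C → D → H.

Variance along critical path = 0.444 + 4.000 + 7.111 = 11.556; σ = √11.556 = 3.399 days.
Z = (37 − 31) / 3.399 = 1.765
P(T ≤ 37) = Φ(1.765) ≈ 0.961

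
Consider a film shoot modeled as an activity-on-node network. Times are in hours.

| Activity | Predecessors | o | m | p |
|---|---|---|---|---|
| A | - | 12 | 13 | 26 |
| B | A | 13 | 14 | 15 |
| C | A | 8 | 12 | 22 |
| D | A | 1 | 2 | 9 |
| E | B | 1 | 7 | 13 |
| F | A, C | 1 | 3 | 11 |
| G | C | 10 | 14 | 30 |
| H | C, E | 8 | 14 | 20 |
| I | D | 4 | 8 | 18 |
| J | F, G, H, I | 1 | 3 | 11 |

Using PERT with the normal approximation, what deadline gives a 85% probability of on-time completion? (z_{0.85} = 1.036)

te_A = (12 + 4·13 + 26)/6 = 90/6 = 15; σ²_A = ((26−12)/6)² = 5.444
te_B = (13 + 4·14 + 15)/6 = 84/6 = 14; σ²_B = ((15−13)/6)² = 0.111
te_C = (8 + 4·12 + 22)/6 = 78/6 = 13; σ²_C = ((22−8)/6)² = 5.444
te_D = (1 + 4·2 + 9)/6 = 18/6 = 3; σ²_D = ((9−1)/6)² = 1.778
te_E = (1 + 4·7 + 13)/6 = 42/6 = 7; σ²_E = ((13−1)/6)² = 4.000
te_F = (1 + 4·3 + 11)/6 = 24/6 = 4; σ²_F = ((11−1)/6)² = 2.778
te_G = (10 + 4·14 + 30)/6 = 96/6 = 16; σ²_G = ((30−10)/6)² = 11.111
te_H = (8 + 4·14 + 20)/6 = 84/6 = 14; σ²_H = ((20−8)/6)² = 4.000
te_I = (4 + 4·8 + 18)/6 = 54/6 = 9; σ²_I = ((18−4)/6)² = 5.444
te_J = (1 + 4·3 + 11)/6 = 24/6 = 4; σ²_J = ((11−1)/6)² = 2.778

Forward pass:
ES_A = 0; EF_A = 15
ES_B = 15; EF_B = 15+14 = 29
ES_C = 15; EF_C = 15+13 = 28
ES_D = 15; EF_D = 15+3 = 18
ES_E = 29; EF_E = 29+7 = 36
ES_F = max(EF_A=15, EF_C=28) = 28; EF_F = 28+4 = 32
ES_G = 28; EF_G = 28+16 = 44
ES_H = max(EF_C=28, EF_E=36) = 36; EF_H = 36+14 = 50
ES_I = 18; EF_I = 18+9 = 27
ES_J = max(EF_F=32, EF_G=44, EF_H=50, EF_I=27) = 50; EF_J = 50+4 = 54
Expected project duration μ = 54 hours. Critical path: A → B → E → H → J.

Variance along critical path = 5.444 + 0.111 + 4.000 + 4.000 + 2.778 = 16.333; σ = 4.041 hours.
D = μ + z·σ = 54 + 1.036·4.041 = 58.2 hours

58.2 hours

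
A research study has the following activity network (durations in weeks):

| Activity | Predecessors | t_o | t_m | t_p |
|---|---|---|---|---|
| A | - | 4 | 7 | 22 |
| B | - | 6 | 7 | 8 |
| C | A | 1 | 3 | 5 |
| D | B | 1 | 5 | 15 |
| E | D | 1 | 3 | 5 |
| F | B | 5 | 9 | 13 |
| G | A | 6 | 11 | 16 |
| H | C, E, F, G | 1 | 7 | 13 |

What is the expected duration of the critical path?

te_A = (4 + 4·7 + 22)/6 = 54/6 = 9
te_B = (6 + 4·7 + 8)/6 = 42/6 = 7
te_C = (1 + 4·3 + 5)/6 = 18/6 = 3
te_D = (1 + 4·5 + 15)/6 = 36/6 = 6
te_E = (1 + 4·3 + 5)/6 = 18/6 = 3
te_F = (5 + 4·9 + 13)/6 = 54/6 = 9
te_G = (6 + 4·11 + 16)/6 = 66/6 = 11
te_H = (1 + 4·7 + 13)/6 = 42/6 = 7

Forward pass:
ES_A = 0; EF_A = 9
ES_B = 0; EF_B = 7
ES_C = 9; EF_C = 9+3 = 12
ES_D = 7; EF_D = 7+6 = 13
ES_E = 13; EF_E = 13+3 = 16
ES_F = 7; EF_F = 7+9 = 16
ES_G = 9; EF_G = 9+11 = 20
ES_H = max(EF_C=12, EF_E=16, EF_F=16, EF_G=20) = 20; EF_H = 20+7 = 27
Expected project duration μ = 27 weeks. Critical path: A → G → H.

27 weeks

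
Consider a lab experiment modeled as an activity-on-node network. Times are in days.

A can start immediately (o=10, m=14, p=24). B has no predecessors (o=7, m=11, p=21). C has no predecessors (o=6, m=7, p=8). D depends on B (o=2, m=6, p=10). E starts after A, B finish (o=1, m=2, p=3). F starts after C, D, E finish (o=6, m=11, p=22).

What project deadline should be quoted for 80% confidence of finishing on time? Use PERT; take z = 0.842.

33.2 days

te_A = (10 + 4·14 + 24)/6 = 90/6 = 15; σ²_A = ((24−10)/6)² = 5.444
te_B = (7 + 4·11 + 21)/6 = 72/6 = 12; σ²_B = ((21−7)/6)² = 5.444
te_C = (6 + 4·7 + 8)/6 = 42/6 = 7; σ²_C = ((8−6)/6)² = 0.111
te_D = (2 + 4·6 + 10)/6 = 36/6 = 6; σ²_D = ((10−2)/6)² = 1.778
te_E = (1 + 4·2 + 3)/6 = 12/6 = 2; σ²_E = ((3−1)/6)² = 0.111
te_F = (6 + 4·11 + 22)/6 = 72/6 = 12; σ²_F = ((22−6)/6)² = 7.111

Forward pass:
ES_A = 0; EF_A = 15
ES_B = 0; EF_B = 12
ES_C = 0; EF_C = 7
ES_D = 12; EF_D = 12+6 = 18
ES_E = max(EF_A=15, EF_B=12) = 15; EF_E = 15+2 = 17
ES_F = max(EF_C=7, EF_D=18, EF_E=17) = 18; EF_F = 18+12 = 30
Expected project duration μ = 30 days. Critical path: B → D → F.

Variance along critical path = 5.444 + 1.778 + 7.111 = 14.333; σ = 3.786 days.
D = μ + z·σ = 30 + 0.842·3.786 = 33.2 days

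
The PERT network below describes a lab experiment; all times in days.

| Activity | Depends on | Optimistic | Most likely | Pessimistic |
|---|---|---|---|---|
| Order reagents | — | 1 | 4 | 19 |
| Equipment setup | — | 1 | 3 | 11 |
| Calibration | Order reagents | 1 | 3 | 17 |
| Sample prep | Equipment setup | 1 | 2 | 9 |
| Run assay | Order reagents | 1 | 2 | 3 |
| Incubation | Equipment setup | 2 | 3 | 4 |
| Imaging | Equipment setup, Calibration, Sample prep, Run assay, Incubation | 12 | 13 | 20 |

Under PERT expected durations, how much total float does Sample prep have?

4 days

te_Order reagents = (1 + 4·4 + 19)/6 = 36/6 = 6
te_Equipment setup = (1 + 4·3 + 11)/6 = 24/6 = 4
te_Calibration = (1 + 4·3 + 17)/6 = 30/6 = 5
te_Sample prep = (1 + 4·2 + 9)/6 = 18/6 = 3
te_Run assay = (1 + 4·2 + 3)/6 = 12/6 = 2
te_Incubation = (2 + 4·3 + 4)/6 = 18/6 = 3
te_Imaging = (12 + 4·13 + 20)/6 = 84/6 = 14

Forward pass:
ES_Order reagents = 0; EF_Order reagents = 6
ES_Equipment setup = 0; EF_Equipment setup = 4
ES_Calibration = 6; EF_Calibration = 6+5 = 11
ES_Sample prep = 4; EF_Sample prep = 4+3 = 7
ES_Run assay = 6; EF_Run assay = 6+2 = 8
ES_Incubation = 4; EF_Incubation = 4+3 = 7
ES_Imaging = max(EF_Equipment setup=4, EF_Calibration=11, EF_Sample prep=7, EF_Run assay=8, EF_Incubation=7) = 11; EF_Imaging = 11+14 = 25
Expected project duration μ = 25 days. Critical path: Order reagents → Calibration → Imaging.

Backward pass:
LF_Imaging = 25; LS_Imaging = 25−14 = 11
LF_Incubation = LS_Imaging = 11; LS_Incubation = 11−3 = 8
LF_Run assay = LS_Imaging = 11; LS_Run assay = 11−2 = 9
LF_Sample prep = LS_Imaging = 11; LS_Sample prep = 11−3 = 8
LF_Calibration = LS_Imaging = 11; LS_Calibration = 11−5 = 6
LF_Equipment setup = min(LS_Sample prep=8, LS_Incubation=8, LS_Imaging=11) = 8; LS_Equipment setup = 8−4 = 4
LF_Order reagents = min(LS_Calibration=6, LS_Run assay=9) = 6; LS_Order reagents = 6−6 = 0
Slack_Sample prep = LS_Sample prep − ES_Sample prep = 8 − 4 = 4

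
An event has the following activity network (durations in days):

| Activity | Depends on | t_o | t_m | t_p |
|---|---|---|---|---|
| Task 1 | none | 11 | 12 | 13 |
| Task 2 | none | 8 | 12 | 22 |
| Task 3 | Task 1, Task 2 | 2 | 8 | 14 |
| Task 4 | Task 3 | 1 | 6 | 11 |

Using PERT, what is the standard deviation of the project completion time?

te_Task 1 = (11 + 4·12 + 13)/6 = 72/6 = 12; σ²_Task 1 = ((13−11)/6)² = 0.111
te_Task 2 = (8 + 4·12 + 22)/6 = 78/6 = 13; σ²_Task 2 = ((22−8)/6)² = 5.444
te_Task 3 = (2 + 4·8 + 14)/6 = 48/6 = 8; σ²_Task 3 = ((14−2)/6)² = 4.000
te_Task 4 = (1 + 4·6 + 11)/6 = 36/6 = 6; σ²_Task 4 = ((11−1)/6)² = 2.778

Forward pass:
ES_Task 1 = 0; EF_Task 1 = 12
ES_Task 2 = 0; EF_Task 2 = 13
ES_Task 3 = max(EF_Task 1=12, EF_Task 2=13) = 13; EF_Task 3 = 13+8 = 21
ES_Task 4 = 21; EF_Task 4 = 21+6 = 27
Expected project duration μ = 27 days. Critical path: Task 2 → Task 3 → Task 4.

Variance along critical path = 5.444 + 4.000 + 2.778 = 12.222
σ = √12.222 = 3.496 days

3.50 days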